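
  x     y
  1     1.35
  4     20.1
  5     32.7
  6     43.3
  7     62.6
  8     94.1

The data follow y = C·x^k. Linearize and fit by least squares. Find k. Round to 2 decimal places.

k = 2.00

With ln yᵢ as the transformed response and ln xᵢ as the regressor:
Σln x = 8.8128, Σ(ln x)² = 15.8331, Σln y = 19.2375, Σln x·ln y = 34.0237.
Equations: 15.8331·k + 8.8128·ln C = 34.0237;  8.8128·k + 6·ln C = 19.2375.
Solving (det = 17.3327): k = 1.99654, ln C = 0.27371.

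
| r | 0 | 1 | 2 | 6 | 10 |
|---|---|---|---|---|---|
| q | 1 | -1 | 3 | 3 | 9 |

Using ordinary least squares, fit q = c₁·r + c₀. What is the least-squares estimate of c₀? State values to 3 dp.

Entries of XᵀX: Σr·r = 141, Σr = 19, Σ1 = 5.
And Σr·q = 113, Σq = 15.
Eliminating c₀: 5·(row 1) − 19·(row 2) gives 344·c₁ = 5·113 − 19·15 = 280, so c₁ = 35/43.
Then c₀ = (15 − 19·(35/43))/5 = -4/43.

c₀ = -0.093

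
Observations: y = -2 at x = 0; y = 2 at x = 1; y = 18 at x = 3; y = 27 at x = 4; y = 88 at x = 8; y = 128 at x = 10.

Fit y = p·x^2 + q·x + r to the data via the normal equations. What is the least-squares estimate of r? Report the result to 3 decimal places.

r = -2.311

Entries of AᵀA: Σx^2·x^2 = 14434, Σx^2·x = 1604, Σx^2 = 190, Σx·x = 190, Σx = 26, Σ1 = 6.
And Σx^2·y = 19028, Σx·y = 2148, Σy = 261.
Normal equations: [[14434, 1604, 190]; [1604, 190, 26]; [190, 26, 6]]·[p, q, r]ᵀ = [19028, 2148, 261]ᵀ.
Solving the 3×3 system (Gaussian elimination) gives p = 57601/62250, q = 237169/62250, r = -47963/20750.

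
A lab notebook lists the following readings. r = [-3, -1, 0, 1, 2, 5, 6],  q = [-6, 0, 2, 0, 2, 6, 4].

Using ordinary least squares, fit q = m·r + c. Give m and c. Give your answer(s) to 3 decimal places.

m = 1.046, c = -0.352

Setting ∂/∂m … = 0 gives: 76·m + 10·c = 76;  10·m + 7·c = 8.
Δ = 76·7 − 10² = 432.
m = (76·7 − 10·8)/432 = 113/108; c = (76·8 − 10·76)/432 = -19/54.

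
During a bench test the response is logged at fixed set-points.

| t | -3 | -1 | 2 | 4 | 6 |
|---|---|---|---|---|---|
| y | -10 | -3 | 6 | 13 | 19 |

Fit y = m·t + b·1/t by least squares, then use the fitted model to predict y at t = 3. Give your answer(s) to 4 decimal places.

ŷ = 9.5677

Setting ∂/∂m … = 0 gives: 66·m + 5·b = 211;  5·m + (209/144)·b = 63/4.
Eliminating b: (209/144)·(row 1) − 5·(row 2) gives (1699/24)·m = (209/144)·211 − 5·(63/4) = 32759/144, so m = 32759/10194.
Then b = ((63/4) − 5·(32759/10194))/(209/144) = -372/1699.
At t = 3: ŷ = (32759/10194)·(3) + (-372/1699)·(1/3) = 32511/3398.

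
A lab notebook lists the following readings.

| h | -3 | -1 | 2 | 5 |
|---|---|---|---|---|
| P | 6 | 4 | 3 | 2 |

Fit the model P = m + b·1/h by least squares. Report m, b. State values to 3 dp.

Sums needed: Σ1 = 4, Σ1/h = -19/30, Σ1/h·1/h = 1261/900.
For MᵀP: ΣP = 15, Σ1/h·P = -41/10.
Normal equations: [[4, -19/30]; [-19/30, 1261/900]]·[m, b]ᵀ = [15, -41/10]ᵀ.
Δ = 4·(1261/900) − (-19/30)² = 1561/300.
m = (15·(1261/900) − (-19/30)·(-41/10))/(1561/300) = 5526/1561; b = (4·(-41/10) − (-19/30)·15)/(1561/300) = -2070/1561.

m = 3.540, b = -1.326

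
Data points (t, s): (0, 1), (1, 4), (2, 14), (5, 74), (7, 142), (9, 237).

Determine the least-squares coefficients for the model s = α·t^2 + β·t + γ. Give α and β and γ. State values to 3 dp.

α = 2.911, β = -0.102, γ = 1.453

Entries of XᵀX: Σt^2·t^2 = 9604, Σt^2·t = 1206, Σt^2 = 160, Σt·t = 160, Σt = 24, Σ1 = 6.
Moment sums: Σt^2·s = 28065, Σt·s = 3529, Σs = 472.
Normal equations: [[9604, 1206, 160]; [1206, 160, 24]; [160, 24, 6]]·[α, β, γ]ᵀ = [28065, 3529, 472]ᵀ.
Inverting the 3×3 Gram matrix, [α, β, γ]ᵀ = [92711/31850, -3259/31850, 23138/15925]ᵀ.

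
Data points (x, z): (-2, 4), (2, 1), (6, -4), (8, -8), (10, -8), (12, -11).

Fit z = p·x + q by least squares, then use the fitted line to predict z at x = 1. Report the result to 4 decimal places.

ẑ = 1.1814

Forming AᵀA = [[352, 36]; [36, 6]] and Aᵀz = [-306, -26]ᵀ gives AᵀA·[p, q]ᵀ = Aᵀz.
Δ = 352·6 − 36² = 816.
p = ((-306)·6 − 36·(-26))/816 = -75/68; q = (352·(-26) − 36·(-306))/816 = 233/102.
At x = 1: ẑ = (-75/68)·(1) + (233/102)·(1) = 241/204.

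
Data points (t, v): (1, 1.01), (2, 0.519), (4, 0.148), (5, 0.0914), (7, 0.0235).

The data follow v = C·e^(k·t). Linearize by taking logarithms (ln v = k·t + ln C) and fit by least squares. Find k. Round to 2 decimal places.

k = -0.62

Taking logs, ln v = k·t + ln C, so regress ln v on t.
Σt = 19.0000, Σ(t)² = 95.0000, Σln v = -8.6997, Σt·ln v = -47.1618.
Equations: 95.0000·k + 19.0000·ln C = -47.1618;  19.0000·k + 5·ln C = -8.6997.
Solving (det = 114.0000): k = -0.61855, ln C = 0.61054.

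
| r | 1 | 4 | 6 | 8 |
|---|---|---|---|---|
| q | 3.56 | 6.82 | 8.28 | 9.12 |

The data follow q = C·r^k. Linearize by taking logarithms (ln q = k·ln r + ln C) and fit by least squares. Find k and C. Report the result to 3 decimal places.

k = 0.459, C = 3.578

Taking logs, ln q = k·ln r + ln C, so regress ln q on ln r.
Σln r = 5.2575, Σ(ln r)² = 9.4563, Σln q = 7.5139, Σln r·ln q = 11.0455.
Equations: 9.4563·k + 5.2575·ln C = 11.0455;  5.2575·k + 4·ln C = 7.5139.
Slope k = (n·Σln r·ln q − Σln r·Σln q)/(n·Σ(ln r)² − (Σln r)²) = (4·11.0455 − 5.2575·7.5139)/10.1839 = 0.45932; ln C = (Σln q − k·Σln r)/n = 1.27477, so C = exp(1.27477) = 3.57787.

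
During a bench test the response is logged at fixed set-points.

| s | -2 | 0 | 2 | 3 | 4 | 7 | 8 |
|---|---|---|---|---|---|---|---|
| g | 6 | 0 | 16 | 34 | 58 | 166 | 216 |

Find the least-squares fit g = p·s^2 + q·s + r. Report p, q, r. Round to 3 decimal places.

Compute the Gram sums: Σs^2·s^2 = 6866, Σs^2·s = 946, Σs^2 = 146, Σs·s = 146, Σs = 22, Σ1 = 7.
For Xᵀg: Σs^2·g = 23280, Σs·g = 3244, Σg = 496.
Solving the 3×3 system (Gaussian elimination) gives p = 151577/49308, q = 120371/49308, r = -547/587.

p = 3.074, q = 2.441, r = -0.932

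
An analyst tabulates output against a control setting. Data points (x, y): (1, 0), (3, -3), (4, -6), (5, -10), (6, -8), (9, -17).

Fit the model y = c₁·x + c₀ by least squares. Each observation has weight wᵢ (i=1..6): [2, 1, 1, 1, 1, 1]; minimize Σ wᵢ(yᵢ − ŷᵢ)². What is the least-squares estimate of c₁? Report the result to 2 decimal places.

c₁ = -2.08

Normal-equation sums: Σwᵢ·x·x = 169, Σwᵢ·x = 29, Σwᵢ·1 = 7.
And Σwᵢ·x·y = -284, Σwᵢ·y = -44.
det = 169·7 − 29² = 342.
c₁ = ((-284)·7 − 29·(-44))/342 = -356/171; c₀ = (169·(-44) − 29·(-284))/342 = 400/171.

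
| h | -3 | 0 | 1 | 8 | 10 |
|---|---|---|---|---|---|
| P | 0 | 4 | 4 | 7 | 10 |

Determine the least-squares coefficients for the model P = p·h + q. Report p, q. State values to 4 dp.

Entries of AᵀA: Σh·h = 174, Σh = 16, Σ1 = 5.
Moment sums: Σh·P = 160, ΣP = 25.
Normal equations: [[174, 16]; [16, 5]]·[p, q]ᵀ = [160, 25]ᵀ.
Δ = 174·5 − 16² = 614.
p = (160·5 − 16·25)/614 = 200/307; q = (174·25 − 16·160)/614 = 895/307.

p = 0.6515, q = 2.9153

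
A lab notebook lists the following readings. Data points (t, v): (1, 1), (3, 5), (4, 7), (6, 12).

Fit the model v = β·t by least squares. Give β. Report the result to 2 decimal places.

β = 1.87

From the data, Σt·t = 62.
Right-hand side: Σt·v = 116.
β = 116/62 = 1.87097.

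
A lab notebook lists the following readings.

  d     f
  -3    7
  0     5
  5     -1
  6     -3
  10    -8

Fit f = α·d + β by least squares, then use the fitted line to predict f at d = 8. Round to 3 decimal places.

f̂ = -5.186

Entries of AᵀA: Σd·d = 170, Σd = 18, Σ1 = 5.
Moment sums: Σd·f = -124, Σf = 0.
AᵀA·[α, β]ᵀ = Aᵀf becomes [[170, 18]; [18, 5]]·[α, β]ᵀ = [-124, 0]ᵀ.
Δ = 170·5 − 18² = 526.
α = ((-124)·5 − 18·0)/526 = -310/263; β = (170·0 − 18·(-124))/526 = 1116/263.
At d = 8: f̂ = (-310/263)·(8) + (1116/263)·(1) = -1364/263.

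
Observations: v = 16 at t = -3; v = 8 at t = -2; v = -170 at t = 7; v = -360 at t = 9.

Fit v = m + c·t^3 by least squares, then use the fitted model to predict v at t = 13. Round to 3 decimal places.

From the data, Σ1 = 4, Σt^3 = 1037, Σt^3·t^3 = 649883.
For Xᵀv: Σv = -506, Σt^3·v = -321246.
det = 4·649883 − 1037² = 1524163.
m = ((-506)·649883 − 1037·(-321246))/1524163 = 4291304/1524163; c = (4·(-321246) − 1037·(-506))/1524163 = -760262/1524163.
At t = 13: v̂ = (4291304/1524163)·(1) + (-760262/1524163)·(2197) = -1666004310/1524163.

v̂ = -1093.062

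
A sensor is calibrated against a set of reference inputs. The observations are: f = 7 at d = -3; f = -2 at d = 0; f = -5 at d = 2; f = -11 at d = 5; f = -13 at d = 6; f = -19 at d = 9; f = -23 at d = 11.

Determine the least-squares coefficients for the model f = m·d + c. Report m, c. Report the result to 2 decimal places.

The normal system MᵀM·[m, c]ᵀ = Mᵀf is [[276, 30]; [30, 7]]·[m, c]ᵀ = [-588, -66]ᵀ.
Δ = 276·7 − 30² = 1032.
m = ((-588)·7 − 30·(-66))/1032 = -89/43; c = (276·(-66) − 30·(-588))/1032 = -24/43.

m = -2.07, c = -0.56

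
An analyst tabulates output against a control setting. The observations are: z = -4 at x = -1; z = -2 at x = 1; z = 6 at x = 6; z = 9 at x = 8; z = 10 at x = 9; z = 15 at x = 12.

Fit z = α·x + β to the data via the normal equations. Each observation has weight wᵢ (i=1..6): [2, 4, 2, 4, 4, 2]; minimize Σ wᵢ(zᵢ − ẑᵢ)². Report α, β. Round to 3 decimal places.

Compute the Gram sums: Σwᵢ·x·x = 946, Σwᵢ·x = 106, Σwᵢ·1 = 18.
And Σwᵢ·x·z = 1080, Σwᵢ·z = 102.
Eliminating β: 18·(row 1) − 106·(row 2) gives 5792·α = 18·1080 − 106·102 = 8628, so α = 2157/1448.
Then β = (102 − 106·(2157/1448))/18 = -4497/1448.

α = 1.490, β = -3.106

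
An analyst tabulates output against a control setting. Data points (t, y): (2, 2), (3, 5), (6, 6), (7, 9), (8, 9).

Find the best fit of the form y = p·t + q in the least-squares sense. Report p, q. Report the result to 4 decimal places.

p = 1.0746, q = 0.6119

Entries of AᵀA: Σt·t = 162, Σt = 26, Σ1 = 5.
For Aᵀy: Σt·y = 190, Σy = 31.
So AᵀA·[p, q]ᵀ = Aᵀy: [[162, 26]; [26, 5]]·[p, q]ᵀ = [190, 31]ᵀ.
Eliminating q: 5·(row 1) − 26·(row 2) gives 134·p = 5·190 − 26·31 = 144, so p = 72/67.
Then q = (31 − 26·(72/67))/5 = 41/67.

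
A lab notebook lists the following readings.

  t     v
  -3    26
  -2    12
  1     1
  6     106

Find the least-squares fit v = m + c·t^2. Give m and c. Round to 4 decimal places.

The normal system MᵀM·[m, c]ᵀ = Mᵀv is [[4, 50]; [50, 1394]]·[m, c]ᵀ = [145, 4099]ᵀ.
det = 4·1394 − 50² = 3076.
m = (145·1394 − 50·4099)/3076 = -705/769; c = (4·4099 − 50·145)/3076 = 4573/1538.

m = -0.9168, c = 2.9733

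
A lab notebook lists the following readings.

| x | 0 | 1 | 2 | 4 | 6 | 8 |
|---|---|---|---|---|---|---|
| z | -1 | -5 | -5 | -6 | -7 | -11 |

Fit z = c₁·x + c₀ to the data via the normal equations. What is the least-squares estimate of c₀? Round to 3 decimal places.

c₀ = -2.407

The normal equations are: 121·c₁ + 21·c₀ = -169;  21·c₁ + 6·c₀ = -35.
(Σx·x = 121, Σx = 21, Σ1 = 6, Σx·z = -169, Σz = -35.)
Δ = 121·6 − 21² = 285.
c₁ = ((-169)·6 − 21·(-35))/285 = -93/95; c₀ = (121·(-35) − 21·(-169))/285 = -686/285.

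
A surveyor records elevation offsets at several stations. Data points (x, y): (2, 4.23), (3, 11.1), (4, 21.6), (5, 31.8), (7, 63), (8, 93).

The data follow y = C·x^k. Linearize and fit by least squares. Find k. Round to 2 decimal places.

With ln yᵢ as the transformed response and ln xᵢ as the regressor:
Σln x = 8.8128, Σ(ln x)² = 14.3101, Σln y = 19.0570, Σln x·ln y = 30.9589.
Equations: 14.3101·k + 8.8128·ln C = 30.9589;  8.8128·k + 6·ln C = 19.0570.
Solving (det = 8.1947): k = 2.17292, ln C = -0.01543.

k = 2.17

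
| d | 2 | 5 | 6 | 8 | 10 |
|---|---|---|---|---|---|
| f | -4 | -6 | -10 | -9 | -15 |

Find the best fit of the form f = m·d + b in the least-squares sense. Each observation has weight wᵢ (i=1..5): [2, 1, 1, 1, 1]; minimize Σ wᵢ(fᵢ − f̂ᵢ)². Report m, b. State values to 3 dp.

m = -1.243, b = -1.165

From the data, Σwᵢ·d·d = 233, Σwᵢ·d = 33, Σwᵢ·1 = 6.
And Σwᵢ·d·f = -328, Σwᵢ·f = -48.
Δ = 233·6 − 33² = 309.
m = ((-328)·6 − 33·(-48))/309 = -128/103; b = (233·(-48) − 33·(-328))/309 = -120/103.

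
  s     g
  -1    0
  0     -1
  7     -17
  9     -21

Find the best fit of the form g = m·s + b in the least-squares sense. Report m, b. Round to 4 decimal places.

From the data, Σs·s = 131, Σs = 15, Σ1 = 4.
Right-hand side: Σs·g = -308, Σg = -39.
So AᵀA·[m, b]ᵀ = Aᵀg: [[131, 15]; [15, 4]]·[m, b]ᵀ = [-308, -39]ᵀ.
Eliminating b: 4·(row 1) − 15·(row 2) gives 299·m = 4·(-308) − 15·(-39) = -647, so m = -647/299.
Then b = ((-39) − 15·(-647/299))/4 = -489/299.

m = -2.1639, b = -1.6355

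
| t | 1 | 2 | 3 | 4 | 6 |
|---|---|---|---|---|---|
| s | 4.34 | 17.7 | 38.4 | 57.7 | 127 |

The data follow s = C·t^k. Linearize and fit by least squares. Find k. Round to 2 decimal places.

Linearized form: ln s = k·ln t + ln C. From the 5 transformed points,
Σln t = 4.9698, Σ(ln t)² = 6.8196, Σln s = 16.8889, Σln t·ln s = 20.3010.
Equations: 6.8196·k + 4.9698·ln C = 20.3010;  4.9698·k + 5·ln C = 16.8889.
Δ = 6.8196·5 − (4.9698)² = 9.3990; k = (20.3010·5 − 4.9698·16.8889)/9.3990 = 1.86935, ln C = (6.8196·16.8889 − 4.9698·20.3010)/9.3990 = 1.51972.

k = 1.87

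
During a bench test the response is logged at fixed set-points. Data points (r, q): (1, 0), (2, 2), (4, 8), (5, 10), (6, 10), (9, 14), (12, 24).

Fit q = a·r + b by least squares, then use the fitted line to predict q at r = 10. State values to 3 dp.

q̂ = 18.656

XᵀX·[a, b]ᵀ = Xᵀq reads: 307·a + 39·b = 560;  39·a + 7·b = 68.
(Σr·r = 307, Σr = 39, Σ1 = 7, Σr·q = 560, Σq = 68.)
Eliminating b: 7·(row 1) − 39·(row 2) gives 628·a = 7·560 − 39·68 = 1268, so a = 317/157.
Then b = (68 − 39·(317/157))/7 = -241/157.
At r = 10: q̂ = (317/157)·(10) + (-241/157)·(1) = 2929/157.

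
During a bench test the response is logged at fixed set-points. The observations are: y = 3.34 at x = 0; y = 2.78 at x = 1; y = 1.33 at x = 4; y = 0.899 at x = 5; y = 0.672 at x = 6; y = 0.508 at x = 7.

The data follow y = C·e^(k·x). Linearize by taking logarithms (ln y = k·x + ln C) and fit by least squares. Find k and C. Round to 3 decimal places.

k = -0.273, C = 3.556

Linearized form: ln y = k·x + ln C. From the 6 transformed points,
Σx = 23.0000, Σ(x)² = 127.0000, Σln y = 1.3324, Σx·ln y = -5.4951.
Normal system: [[127.0000, 23.0000]; [23.0000, 6]]·[k, ln C]ᵀ = [-5.4951, 1.3324]ᵀ.
Slope k = (n·Σx·ln y − Σx·Σln y)/(n·Σ(x)² − (Σx)²) = (6·-5.4951 − 23.0000·1.3324)/233.0000 = -0.27302; ln C = (Σln y − k·Σx)/n = 1.26865, so C = exp(1.26865) = 3.55607.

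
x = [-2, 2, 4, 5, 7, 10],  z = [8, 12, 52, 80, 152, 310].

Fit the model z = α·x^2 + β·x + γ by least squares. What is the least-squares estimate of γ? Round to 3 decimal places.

Normal-equation sums: Σx^2·x^2 = 13314, Σx^2·x = 1532, Σx^2 = 198, Σx·x = 198, Σx = 26, Σ1 = 6.
And Σx^2·z = 41360, Σx·z = 4780, Σz = 614.
Row-reducing yields α = 92983/31071, β = 12419/10357, γ = -50287/31071.

γ = -1.618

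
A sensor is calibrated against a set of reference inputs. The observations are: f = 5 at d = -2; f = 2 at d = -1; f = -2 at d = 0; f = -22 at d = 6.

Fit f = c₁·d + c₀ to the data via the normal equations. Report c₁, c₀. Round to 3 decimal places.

c₁ = -3.387, c₀ = -1.710

Normal-equation sums: Σd·d = 41, Σd = 3, Σ1 = 4.
And Σd·f = -144, Σf = -17.
Eliminating c₀: 4·(row 1) − 3·(row 2) gives 155·c₁ = 4·(-144) − 3·(-17) = -525, so c₁ = -105/31.
Then c₀ = ((-17) − 3·(-105/31))/4 = -53/31.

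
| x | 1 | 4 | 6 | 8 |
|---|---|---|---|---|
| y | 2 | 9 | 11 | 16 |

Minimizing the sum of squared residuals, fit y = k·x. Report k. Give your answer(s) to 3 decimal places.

k = 1.983

Forming MᵀM = [[117]] and Mᵀy = [232]ᵀ gives MᵀM·[k]ᵀ = Mᵀy.
Hence k = 232 / 117 ≈ 1.98291.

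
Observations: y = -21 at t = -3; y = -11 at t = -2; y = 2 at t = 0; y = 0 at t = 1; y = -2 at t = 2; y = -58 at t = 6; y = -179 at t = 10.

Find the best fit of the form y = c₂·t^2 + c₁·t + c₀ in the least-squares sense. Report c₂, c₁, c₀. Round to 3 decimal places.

The normal system XᵀX·[c₂, c₁, c₀]ᵀ = Xᵀy is [[11410, 1190, 154]; [1190, 154, 14]; [154, 14, 7]]·[c₂, c₁, c₀]ᵀ = [-20229, -2057, -269]ᵀ.
Solving the 3×3 system (Gaussian elimination) gives c₂ = -613/308, c₁ = 743/396, c₀ = 1112/693.

c₂ = -1.990, c₁ = 1.876, c₀ = 1.605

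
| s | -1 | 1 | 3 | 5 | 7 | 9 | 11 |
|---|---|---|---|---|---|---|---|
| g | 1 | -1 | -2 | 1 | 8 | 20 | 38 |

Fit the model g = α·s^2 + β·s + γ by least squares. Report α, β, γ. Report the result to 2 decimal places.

The normal equations are: 24311·α + 2555·β + 287·γ = 6617;  2555·α + 287·β + 35·γ = 651;  287·α + 35·β + 7·γ = 65.
(Σs^2·s^2 = 24311, Σs^2·s = 2555, Σs^2 = 287, Σs·s = 287, Σs = 35, Σ1 = 7, Σs^2·g = 6617, Σs·g = 651, Σg = 65.)
Inverting the 3×3 Gram matrix, [α, β, γ]ᵀ = [173/336, -47/21, -71/112]ᵀ.

α = 0.51, β = -2.24, γ = -0.63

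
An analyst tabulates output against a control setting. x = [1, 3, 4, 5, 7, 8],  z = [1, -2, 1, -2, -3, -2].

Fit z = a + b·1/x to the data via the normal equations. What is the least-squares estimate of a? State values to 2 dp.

a = -2.35

Normal-equation sums: Σ1 = 6, Σ1/x = 1723/840, Σ1/x·1/x = 881749/705600.
Moment sums: Σz = -7, Σ1/x·z = -52/105.
So MᵀM·[a, b]ᵀ = Mᵀz: [[6, 1723/840]; [1723/840, 881749/705600]]·[a, b]ᵀ = [-7, -52/105]ᵀ.
Eliminating b: (881749/705600)·(row 1) − (1723/840)·(row 2) gives (464353/141120)·a = (881749/705600)·(-7) − (1723/840)·(-52/105) = -218219/28224, so a = -1091095/464353.
Then b = ((-52/105) − (1723/840)·(-1091095/464353))/(881749/705600) = 1606920/464353.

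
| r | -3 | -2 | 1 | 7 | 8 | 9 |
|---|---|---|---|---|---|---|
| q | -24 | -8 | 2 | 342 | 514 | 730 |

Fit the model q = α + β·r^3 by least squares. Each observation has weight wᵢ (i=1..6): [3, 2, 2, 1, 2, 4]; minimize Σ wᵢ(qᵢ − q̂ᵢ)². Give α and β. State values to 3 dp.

α = 1.484, β = 0.999

From the data, Σwᵢ·1 = 14, Σwᵢ·r^3 = 4188, Σwᵢ·r^3·r^3 = 2770018.
Moment sums: Σwᵢ·q = 4206, Σwᵢ·r^3·q = 2774398.
AᵀWA·[α, β]ᵀ = AᵀWq becomes [[14, 4188]; [4188, 2770018]]·[α, β]ᵀ = [4206, 2774398]ᵀ.
Eliminating β: 2770018·(row 1) − 4188·(row 2) gives 21240908·α = 2770018·4206 − 4188·2774398 = 31516884, so α = 7879221/5310227.
Then β = (2774398 − 4188·(7879221/5310227))/2770018 = 5306711/5310227.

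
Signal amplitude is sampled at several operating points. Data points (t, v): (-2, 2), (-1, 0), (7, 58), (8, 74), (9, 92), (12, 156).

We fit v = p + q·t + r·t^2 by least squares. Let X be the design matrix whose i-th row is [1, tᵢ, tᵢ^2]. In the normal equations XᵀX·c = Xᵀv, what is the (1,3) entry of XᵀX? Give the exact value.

343

Row 1 ↔ basis 1, column 3 ↔ basis t^2, so (XᵀX)_{1,3} = Σᵢ t^2 = (1)·(4) + (1)·(1) + (1)·(49) + (1)·(64) + (1)·(81) + (1)·(144) = 343.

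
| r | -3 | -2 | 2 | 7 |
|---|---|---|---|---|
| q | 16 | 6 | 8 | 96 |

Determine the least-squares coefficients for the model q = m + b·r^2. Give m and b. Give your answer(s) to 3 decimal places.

m = -1.211, b = 1.982

Compute the Gram sums: Σ1 = 4, Σr^2 = 66, Σr^2·r^2 = 2514.
Right-hand side: Σq = 126, Σr^2·q = 4904.
MᵀM·[m, b]ᵀ = Mᵀq becomes [[4, 66]; [66, 2514]]·[m, b]ᵀ = [126, 4904]ᵀ.
det = 4·2514 − 66² = 5700.
m = (126·2514 − 66·4904)/5700 = -23/19; b = (4·4904 − 66·126)/5700 = 113/57.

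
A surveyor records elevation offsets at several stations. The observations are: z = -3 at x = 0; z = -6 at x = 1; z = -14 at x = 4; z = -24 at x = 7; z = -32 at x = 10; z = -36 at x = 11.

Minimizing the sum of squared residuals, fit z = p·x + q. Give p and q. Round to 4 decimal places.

p = -2.9716, q = -2.8231

From the data, Σx·x = 287, Σx = 33, Σ1 = 6.
Moment sums: Σx·z = -946, Σz = -115.
Normal equations: [[287, 33]; [33, 6]]·[p, q]ᵀ = [-946, -115]ᵀ.
Determinant 287·6 − 33² = 633.
p = ((-946)·6 − 33·(-115))/633 = -627/211; q = (287·(-115) − 33·(-946))/633 = -1787/633.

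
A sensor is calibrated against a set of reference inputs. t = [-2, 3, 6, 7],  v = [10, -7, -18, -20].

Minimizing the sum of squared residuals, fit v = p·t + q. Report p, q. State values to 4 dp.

p = -3.3980, q = 3.1429

The normal system AᵀA·[p, q]ᵀ = Aᵀv is [[98, 14]; [14, 4]]·[p, q]ᵀ = [-289, -35]ᵀ.
Δ = 98·4 − 14² = 196.
p = ((-289)·4 − 14·(-35))/196 = -333/98; q = (98·(-35) − 14·(-289))/196 = 22/7.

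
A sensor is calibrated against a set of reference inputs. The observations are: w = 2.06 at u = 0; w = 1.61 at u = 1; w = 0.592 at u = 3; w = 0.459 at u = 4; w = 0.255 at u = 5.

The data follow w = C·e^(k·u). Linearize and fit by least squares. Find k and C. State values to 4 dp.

Taking logs, ln w = k·u + ln C, so regress ln w on u.
Σu = 13.0000, Σ(u)² = 51.0000, Σln w = -1.4705, Σu·ln w = -11.0438.
Equations: 51.0000·k + 13.0000·ln C = -11.0438;  13.0000·k + 5·ln C = -1.4705.
Solving (det = 86.0000): k = -0.41980, ln C = 0.79737, so C = exp(0.79737) = 2.21969.

k = -0.4198, C = 2.2197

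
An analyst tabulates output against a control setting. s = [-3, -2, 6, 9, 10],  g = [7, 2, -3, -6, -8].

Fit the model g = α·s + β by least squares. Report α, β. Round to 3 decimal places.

The normal equations are: 230·α + 20·β = -177;  20·α + 5·β = -8.
(Σs·s = 230, Σs = 20, Σ1 = 5, Σs·g = -177, Σg = -8.)
Eliminating β: 5·(row 1) − 20·(row 2) gives 750·α = 5·(-177) − 20·(-8) = -725, so α = -29/30.
Then β = ((-8) − 20·(-29/30))/5 = 34/15.

α = -0.967, β = 2.267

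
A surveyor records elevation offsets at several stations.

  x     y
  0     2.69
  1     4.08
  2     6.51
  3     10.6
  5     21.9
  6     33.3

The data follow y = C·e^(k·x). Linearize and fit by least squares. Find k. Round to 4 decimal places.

k = 0.4188

With ln yᵢ as the transformed response and xᵢ as the regressor:
AᵀA = [[75.0000, 17.0000]; [17.0000, 6]], rhs = [48.7011, 13.2219]ᵀ  (here Σx = 17.0000, Σ(x)² = 75.0000, Σln y = 13.2219, Σx·ln y = 48.7011).
Δ = 75.0000·6 − (17.0000)² = 161.0000; k = (48.7011·6 − 17.0000·13.2219)/161.0000 = 0.41885, ln C = (75.0000·13.2219 − 17.0000·48.7011)/161.0000 = 1.01691.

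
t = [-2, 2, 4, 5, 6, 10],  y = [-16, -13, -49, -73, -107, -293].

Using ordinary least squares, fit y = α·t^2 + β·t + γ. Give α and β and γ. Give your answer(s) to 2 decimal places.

Sums needed: Σt^2·t^2 = 12209, Σt^2·t = 1405, Σt^2 = 185, Σt·t = 185, Σt = 25, Σ1 = 6.
And Σt^2·y = -35877, Σt·y = -4127, Σy = -551.
Solving the 3×3 system (Gaussian elimination) gives α = -219301/74184, β = 199801/370920, γ = -18107/6182.

α = -2.96, β = 0.54, γ = -2.93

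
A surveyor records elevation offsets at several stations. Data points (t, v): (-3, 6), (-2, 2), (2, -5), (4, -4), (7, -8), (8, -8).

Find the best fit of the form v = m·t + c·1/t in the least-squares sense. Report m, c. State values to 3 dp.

m = -0.996, c = -3.755

From the data, Σt·t = 146, Σt·1/t = 6, Σ1/t·1/t = 20029/28224.
Moment sums: Σt·v = -168, Σ1/t·v = -121/14.
Normal equations: [[146, 6]; [6, 20029/28224]]·[m, c]ᵀ = [-168, -121/14]ᵀ.
Determinant 146·(20029/28224) − 6² = 954085/14112.
m = ((-168)·(20029/28224) − 6·(-121/14))/(954085/14112) = -950628/954085; c = (146·(-121/14) − 6·(-168))/(954085/14112) = -3582432/954085.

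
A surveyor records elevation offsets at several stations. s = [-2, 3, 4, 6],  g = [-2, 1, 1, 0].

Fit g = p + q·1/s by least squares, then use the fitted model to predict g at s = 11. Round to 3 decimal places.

ĝ = 0.103

XᵀX·[p, q]ᵀ = Xᵀg reads: 4·p + (1/4)·q = 0;  (1/4)·p + (65/144)·q = 19/12.
(Σ1 = 4, Σ1/s = 1/4, Σ1/s·1/s = 65/144, Σg = 0, Σ1/s·g = 19/12.)
Δ = 4·(65/144) − (1/4)² = 251/144.
p = (0·(65/144) − (1/4)·(19/12))/(251/144) = -57/251; q = (4·(19/12) − (1/4)·0)/(251/144) = 912/251.
At s = 11: ĝ = (-57/251)·(1) + (912/251)·(1/11) = 285/2761.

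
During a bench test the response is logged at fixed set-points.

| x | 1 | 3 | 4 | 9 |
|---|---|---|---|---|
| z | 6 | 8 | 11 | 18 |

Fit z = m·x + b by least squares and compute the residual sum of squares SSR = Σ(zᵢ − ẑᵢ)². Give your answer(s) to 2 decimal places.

Normal-equation sums: Σx·x = 107, Σx = 17, Σ1 = 4.
And Σx·z = 236, Σz = 43.
MᵀM·[m, b]ᵀ = Mᵀz becomes [[107, 17]; [17, 4]]·[m, b]ᵀ = [236, 43]ᵀ.
Determinant 107·4 − 17² = 139.
m = (236·4 − 17·43)/139 = 213/139; b = (107·43 − 17·236)/139 = 589/139.
Residuals: 32/139, -116/139, 88/139, -4/139; SSR = 160/139.

SSR = 1.15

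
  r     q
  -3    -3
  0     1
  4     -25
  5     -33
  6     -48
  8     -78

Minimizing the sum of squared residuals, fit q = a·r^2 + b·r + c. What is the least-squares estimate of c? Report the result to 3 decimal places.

c = 0.061

With design matrix A, AᵀA = [[6354, 890, 150]; [890, 150, 20]; [150, 20, 6]] and Aᵀq = [-7972, -1168, -186]ᵀ.
Inverting the 3×3 Gram matrix, [a, b, c]ᵀ = [-9467/9735, -32853/16225, 596/9735]ᵀ.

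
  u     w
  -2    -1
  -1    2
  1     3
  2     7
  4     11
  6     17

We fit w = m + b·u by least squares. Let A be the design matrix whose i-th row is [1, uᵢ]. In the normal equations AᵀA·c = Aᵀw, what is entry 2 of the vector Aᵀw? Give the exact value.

Entry 2 ↔ basis u, so (Aᵀw)_{2} = Σᵢ (u)·wᵢ = (-2)·(-1) + (-1)·(2) + (1)·(3) + (2)·(7) + (4)·(11) + (6)·(17) = 163.

163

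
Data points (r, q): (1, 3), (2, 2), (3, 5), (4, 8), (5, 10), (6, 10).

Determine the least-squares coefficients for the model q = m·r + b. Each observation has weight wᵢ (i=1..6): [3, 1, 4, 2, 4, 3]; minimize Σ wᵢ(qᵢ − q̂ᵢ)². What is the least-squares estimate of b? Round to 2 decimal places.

With design matrix M, MᵀWM = [[283, 63]; [63, 17]] and MᵀWq = [517, 117]ᵀ.
Eliminating b: 17·(row 1) − 63·(row 2) gives 842·m = 17·517 − 63·117 = 1418, so m = 709/421.
Then b = (117 − 63·(709/421))/17 = 270/421.

b = 0.64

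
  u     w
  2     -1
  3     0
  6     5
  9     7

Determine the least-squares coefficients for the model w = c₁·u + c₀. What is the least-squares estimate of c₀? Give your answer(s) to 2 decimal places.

Normal-equation sums: Σu·u = 130, Σu = 20, Σ1 = 4.
Moment sums: Σu·w = 91, Σw = 11.
Normal equations: [[130, 20]; [20, 4]]·[c₁, c₀]ᵀ = [91, 11]ᵀ.
Determinant 130·4 − 20² = 120.
c₁ = (91·4 − 20·11)/120 = 6/5; c₀ = (130·11 − 20·91)/120 = -13/4.

c₀ = -3.25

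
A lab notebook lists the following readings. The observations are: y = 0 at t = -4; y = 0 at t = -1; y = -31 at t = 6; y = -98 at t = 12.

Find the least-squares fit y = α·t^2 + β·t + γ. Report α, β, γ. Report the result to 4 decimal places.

α = -0.4973, β = -2.1112, γ = -0.8962

MᵀM·[α, β, γ]ᵀ = Mᵀy reads: 22289·α + 1879·β + 197·γ = -15228;  1879·α + 197·β + 13·γ = -1362;  197·α + 13·β + 4·γ = -129.
Inverting the 3×3 Gram matrix, [α, β, γ]ᵀ = [-34256/68883, -145427/68883, -20577/22961]ᵀ.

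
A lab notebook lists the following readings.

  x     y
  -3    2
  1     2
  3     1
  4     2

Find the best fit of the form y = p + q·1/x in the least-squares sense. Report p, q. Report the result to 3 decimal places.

From the data, Σ1 = 4, Σ1/x = 5/4, Σ1/x·1/x = 185/144.
Right-hand side: Σy = 7, Σ1/x·y = 13/6.
AᵀA·[p, q]ᵀ = Aᵀy becomes [[4, 5/4]; [5/4, 185/144]]·[p, q]ᵀ = [7, 13/6]ᵀ.
Eliminating q: (185/144)·(row 1) − (5/4)·(row 2) gives (515/144)·p = (185/144)·7 − (5/4)·(13/6) = 905/144, so p = 181/103.
Then q = ((13/6) − (5/4)·(181/103))/(185/144) = -12/515.

p = 1.757, q = -0.023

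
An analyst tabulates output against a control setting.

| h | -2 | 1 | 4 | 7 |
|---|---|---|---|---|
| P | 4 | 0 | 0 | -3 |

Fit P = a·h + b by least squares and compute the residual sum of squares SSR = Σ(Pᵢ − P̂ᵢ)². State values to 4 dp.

From the data, Σh·h = 70, Σh = 10, Σ1 = 4.
For XᵀP: Σh·P = -29, ΣP = 1.
Δ = 70·4 − 10² = 180.
a = ((-29)·4 − 10·1)/180 = -7/10; b = (70·1 − 10·(-29))/180 = 2.
Residuals: 3/5, -13/10, 4/5, -1/10; SSR = 27/10.

SSR = 2.7000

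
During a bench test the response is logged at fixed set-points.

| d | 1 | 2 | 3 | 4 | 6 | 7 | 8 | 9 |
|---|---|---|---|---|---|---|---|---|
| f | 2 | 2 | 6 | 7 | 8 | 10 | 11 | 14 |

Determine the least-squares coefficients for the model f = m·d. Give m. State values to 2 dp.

m = 1.48

The normal system MᵀM·[m]ᵀ = Mᵀf is [[260]]·[m]ᵀ = [384]ᵀ.
Hence m = 384 / 260 ≈ 1.47692.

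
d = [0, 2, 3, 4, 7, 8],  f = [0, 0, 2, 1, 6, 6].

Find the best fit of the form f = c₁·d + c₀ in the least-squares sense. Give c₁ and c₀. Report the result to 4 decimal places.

c₁ = 0.8696, c₀ = -0.9783

Sums needed: Σd·d = 142, Σd = 24, Σ1 = 6.
For Aᵀf: Σd·f = 100, Σf = 15.
So AᵀA·[c₁, c₀]ᵀ = Aᵀf: [[142, 24]; [24, 6]]·[c₁, c₀]ᵀ = [100, 15]ᵀ.
Determinant 142·6 − 24² = 276.
c₁ = (100·6 − 24·15)/276 = 20/23; c₀ = (142·15 − 24·100)/276 = -45/46.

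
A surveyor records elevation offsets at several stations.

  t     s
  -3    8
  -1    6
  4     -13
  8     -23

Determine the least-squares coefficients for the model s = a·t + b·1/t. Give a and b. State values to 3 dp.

The normal equations are: 90·a + 4·b = -266;  4·a + (685/576)·b = -355/24.
(Σt·t = 90, Σt·1/t = 4, Σ1/t·1/t = 685/576, Σt·s = -266, Σ1/t·s = -355/24.)
Δ = 90·(685/576) − 4² = 2913/32.
a = ((-266)·(685/576) − 4·(-355/24))/(2913/32) = -74065/26217; b = (90·(-355/24) − 4·(-266))/(2913/32) = -8552/2913.

a = -2.825, b = -2.936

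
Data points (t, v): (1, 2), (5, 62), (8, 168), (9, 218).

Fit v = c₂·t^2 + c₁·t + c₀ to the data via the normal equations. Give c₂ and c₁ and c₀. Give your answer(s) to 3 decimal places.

The normal equations are: 11283·c₂ + 1367·c₁ + 171·c₀ = 29962;  1367·c₂ + 171·c₁ + 23·c₀ = 3618;  171·c₂ + 23·c₁ + 4·c₀ = 450.
(Σt^2·t^2 = 11283, Σt^2·t = 1367, Σt^2 = 171, Σt·t = 171, Σt = 23, Σ1 = 4, Σt^2·v = 29962, Σt·v = 3618, Σv = 450.)
Row-reducing yields c₂ = 503/167, c₁ = -2701/835, c₀ = 1952/835.

c₂ = 3.012, c₁ = -3.235, c₀ = 2.338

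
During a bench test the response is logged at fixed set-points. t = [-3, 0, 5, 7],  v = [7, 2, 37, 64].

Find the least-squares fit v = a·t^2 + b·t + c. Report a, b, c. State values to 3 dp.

Sums needed: Σt^2·t^2 = 3107, Σt^2·t = 441, Σt^2 = 83, Σt·t = 83, Σt = 9, Σ1 = 4.
And Σt^2·v = 4124, Σt·v = 612, Σv = 110.
MᵀM·[a, b, c]ᵀ = Mᵀv becomes [[3107, 441, 83]; [441, 83, 9]; [83, 9, 4]]·[a, b, c]ᵀ = [4124, 612, 110]ᵀ.
Solving the 3×3 system (Gaussian elimination) gives a = 2288/2225, b = 3654/2225, c = 1098/445.

a = 1.028, b = 1.642, c = 2.467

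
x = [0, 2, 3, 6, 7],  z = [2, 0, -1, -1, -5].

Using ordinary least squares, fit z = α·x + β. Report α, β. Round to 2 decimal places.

α = -0.78, β = 1.82

Sums needed: Σx·x = 98, Σx = 18, Σ1 = 5.
For Mᵀz: Σx·z = -44, Σz = -5.
Determinant 98·5 − 18² = 166.
α = ((-44)·5 − 18·(-5))/166 = -65/83; β = (98·(-5) − 18·(-44))/166 = 151/83.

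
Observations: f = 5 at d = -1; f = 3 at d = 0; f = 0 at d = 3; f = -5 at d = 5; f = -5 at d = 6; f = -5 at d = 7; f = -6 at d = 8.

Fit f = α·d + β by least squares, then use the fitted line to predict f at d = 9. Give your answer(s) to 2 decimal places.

f̂ = -8.18

Entries of AᵀA: Σd·d = 184, Σd = 28, Σ1 = 7.
Moment sums: Σd·f = -143, Σf = -13.
Eliminating β: 7·(row 1) − 28·(row 2) gives 504·α = 7·(-143) − 28·(-13) = -637, so α = -91/72.
Then β = ((-13) − 28·(-91/72))/7 = 403/126.
At d = 9: f̂ = (-91/72)·(9) + (403/126)·(1) = -4121/504.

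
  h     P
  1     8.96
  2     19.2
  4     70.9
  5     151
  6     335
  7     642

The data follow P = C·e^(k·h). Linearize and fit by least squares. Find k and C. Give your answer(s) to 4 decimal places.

Linearized form: ln P = k·h + ln C. From the 6 transformed points,
XᵀX = [[131.0000, 25.0000]; [25.0000, 6]], rhs = [130.3710, 26.7049]ᵀ  (here Σh = 25.0000, Σ(h)² = 131.0000, Σln P = 26.7049, Σh·ln P = 130.3710).
Solving (det = 161.0000): k = 0.71181, ln C = 1.48493, so C = exp(1.48493) = 4.41467.

k = 0.7118, C = 4.4147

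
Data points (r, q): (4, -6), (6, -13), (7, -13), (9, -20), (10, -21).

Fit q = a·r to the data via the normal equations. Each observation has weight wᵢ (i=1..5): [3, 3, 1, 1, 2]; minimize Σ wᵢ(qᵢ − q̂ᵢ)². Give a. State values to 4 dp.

Sums needed: Σwᵢ·r·r = 486.
Right-hand side: Σwᵢ·r·q = -997.
a = (-997)/486 = -2.05144.

a = -2.0514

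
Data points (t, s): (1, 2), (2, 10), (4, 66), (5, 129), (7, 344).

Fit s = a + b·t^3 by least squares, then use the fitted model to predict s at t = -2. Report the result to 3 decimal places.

Sums needed: Σ1 = 5, Σt^3 = 541, Σt^3·t^3 = 137435.
Right-hand side: Σs = 551, Σt^3·s = 138423.
det = 5·137435 − 541² = 394494.
a = (551·137435 − 541·138423)/394494 = 419921/197247; b = (5·138423 − 541·551)/394494 = 197012/197247.
At t = -2: ŝ = (419921/197247)·(1) + (197012/197247)·(-8) = -1156175/197247.

ŝ = -5.862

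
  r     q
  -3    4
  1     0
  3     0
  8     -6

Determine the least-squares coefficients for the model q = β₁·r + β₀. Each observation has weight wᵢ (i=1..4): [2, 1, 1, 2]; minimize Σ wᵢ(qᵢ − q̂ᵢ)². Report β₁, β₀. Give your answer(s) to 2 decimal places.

β₁ = -0.90, β₀ = 1.43

Entries of MᵀWM: Σwᵢ·r·r = 156, Σwᵢ·r = 14, Σwᵢ·1 = 6.
For MᵀWq: Σwᵢ·r·q = -120, Σwᵢ·q = -4.
Normal equations: [[156, 14]; [14, 6]]·[β₁, β₀]ᵀ = [-120, -4]ᵀ.
Determinant 156·6 − 14² = 740.
β₁ = ((-120)·6 − 14·(-4))/740 = -166/185; β₀ = (156·(-4) − 14·(-120))/740 = 264/185.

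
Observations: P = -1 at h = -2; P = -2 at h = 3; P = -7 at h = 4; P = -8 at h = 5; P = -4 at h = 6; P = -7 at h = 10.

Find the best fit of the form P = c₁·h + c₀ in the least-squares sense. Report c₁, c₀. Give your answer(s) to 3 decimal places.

c₁ = -0.522, c₀ = -2.573

Setting ∂/∂c₁ … = 0 gives: 190·c₁ + 26·c₀ = -166;  26·c₁ + 6·c₀ = -29.
(Σh·h = 190, Σh = 26, Σ1 = 6, Σh·P = -166, ΣP = -29.)
Determinant 190·6 − 26² = 464.
c₁ = ((-166)·6 − 26·(-29))/464 = -121/232; c₀ = (190·(-29) − 26·(-166))/464 = -597/232.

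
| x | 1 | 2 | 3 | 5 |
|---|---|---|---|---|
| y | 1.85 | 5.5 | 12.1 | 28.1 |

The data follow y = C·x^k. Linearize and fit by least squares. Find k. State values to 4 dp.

k = 1.7035

Linearized form: ln y = k·ln x + ln C. From the 4 transformed points,
Over the data: Σln x = 3.4012, Σ(ln x)² = 4.2777, Σln y = 8.1489, Σln x·ln y = 9.2894.
Normal system: [[4.2777, 3.4012]; [3.4012, 4]]·[k, ln C]ᵀ = [9.2894, 8.1489]ᵀ.
Slope k = (n·Σln x·ln y − Σln x·Σln y)/(n·Σ(ln x)² − (Σln x)²) = (4·9.2894 − 3.4012·8.1489)/5.5426 = 1.70346; ln C = (Σln y − k·Σln x)/n = 0.58878.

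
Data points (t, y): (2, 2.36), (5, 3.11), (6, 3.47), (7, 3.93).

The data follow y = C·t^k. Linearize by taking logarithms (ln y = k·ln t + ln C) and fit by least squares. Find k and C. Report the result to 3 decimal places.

k = 0.379, C = 1.786

Linearized form: ln y = k·ln t + ln C. From the 4 transformed points,
Σln t = 6.0403, Σ(ln t)² = 10.0677, Σln y = 4.6061, Σln t·ln y = 7.3138.
Normal system: [[10.0677, 6.0403]; [6.0403, 4]]·[k, ln C]ᵀ = [7.3138, 4.6061]ᵀ.
Slope k = (n·Σln t·ln y − Σln t·Σln y)/(n·Σ(ln t)² − (Σln t)²) = (4·7.3138 − 6.0403·4.6061)/3.7862 = 0.37852; ln C = (Σln y − k·Σln t)/n = 0.57993, so C = exp(0.57993) = 1.78591.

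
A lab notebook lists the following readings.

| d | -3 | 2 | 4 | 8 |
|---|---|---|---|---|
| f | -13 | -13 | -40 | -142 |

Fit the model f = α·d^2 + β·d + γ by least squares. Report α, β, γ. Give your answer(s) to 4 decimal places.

Entries of XᵀX: Σd^2·d^2 = 4449, Σd^2·d = 557, Σd^2 = 93, Σd·d = 93, Σd = 11, Σ1 = 4.
And Σd^2·f = -9897, Σd·f = -1283, Σf = -208.
Normal equations: [[4449, 557, 93]; [557, 93, 11]; [93, 11, 4]]·[α, β, γ]ᵀ = [-9897, -1283, -208]ᵀ.
Row-reducing yields α = -103389/52742, β = -101253/52742, γ = -30172/26371.

α = -1.9603, β = -1.9198, γ = -1.1441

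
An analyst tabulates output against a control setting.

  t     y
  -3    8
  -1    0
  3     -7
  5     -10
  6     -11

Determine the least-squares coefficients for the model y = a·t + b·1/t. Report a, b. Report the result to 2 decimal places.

a = -2.09, b = 1.26

With design matrix M, MᵀM = [[80, 5]; [5, 129/100]] and Mᵀy = [-161, -53/6]ᵀ.
det = 80·(129/100) − 5² = 391/5.
a = ((-161)·(129/100) − 5·(-53/6))/(391/5) = -49057/23460; b = (80·(-53/6) − 5·(-161))/(391/5) = 1475/1173.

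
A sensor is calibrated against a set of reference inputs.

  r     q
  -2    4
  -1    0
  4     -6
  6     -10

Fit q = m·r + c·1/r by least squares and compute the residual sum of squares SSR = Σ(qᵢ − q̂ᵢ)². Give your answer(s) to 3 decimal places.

SSR = 1.940

The normal system AᵀA·[m, c]ᵀ = Aᵀq is [[57, 4]; [4, 193/144]]·[m, c]ᵀ = [-92, -31/6]ᵀ.
Eliminating c: (193/144)·(row 1) − 4·(row 2) gives (2899/48)·m = (193/144)·(-92) − 4·(-31/6) = -3695/36, so m = -14780/8697.
Then c = ((-31/6) − 4·(-14780/8697))/(193/144) = 3528/2899.
Residuals: 10520/8697, -4196/8697, 4292/8697, -18/2899; SSR = 16868/8697.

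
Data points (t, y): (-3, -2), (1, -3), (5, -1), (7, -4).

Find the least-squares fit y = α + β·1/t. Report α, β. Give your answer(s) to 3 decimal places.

α = -2.340, β = -0.634

XᵀX·[α, β]ᵀ = Xᵀy reads: 4·α + (106/105)·β = -10;  (106/105)·α + (12916/11025)·β = -326/105.
(Σ1 = 4, Σ1/t = 106/105, Σ1/t·1/t = 12916/11025, Σy = -10, Σ1/t·y = -326/105.)
det = 4·(12916/11025) − (106/105)² = 4492/1225.
α = ((-10)·(12916/11025) − (106/105)·(-326/105))/(4492/1225) = -23651/10107; β = (4·(-326/105) − (106/105)·(-10))/(4492/1225) = -2135/3369.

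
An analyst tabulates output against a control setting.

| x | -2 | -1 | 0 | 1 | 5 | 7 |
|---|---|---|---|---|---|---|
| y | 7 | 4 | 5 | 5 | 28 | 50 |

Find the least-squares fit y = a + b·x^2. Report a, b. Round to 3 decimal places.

Forming AᵀA = [[6, 80]; [80, 3044]] and Aᵀy = [99, 3187]ᵀ gives AᵀA·[a, b]ᵀ = Aᵀy.
Eliminating b: 3044·(row 1) − 80·(row 2) gives 11864·a = 3044·99 − 80·3187 = 46396, so a = 11599/2966.
Then b = (3187 − 80·(11599/2966))/3044 = 5601/5932.

a = 3.911, b = 0.944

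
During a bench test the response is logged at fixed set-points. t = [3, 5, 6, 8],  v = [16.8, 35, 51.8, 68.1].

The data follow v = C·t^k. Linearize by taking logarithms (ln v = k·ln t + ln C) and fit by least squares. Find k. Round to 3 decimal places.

k = 1.466

With ln vᵢ as the transformed response and ln tᵢ as the regressor:
AᵀA = [[11.3317, 6.5793]; [6.5793, 4]], rhs = [24.6718, 14.5451]ᵀ  (here Σln t = 6.5793, Σ(ln t)² = 11.3317, Σln v = 14.5451, Σln t·ln v = 24.6718).
Δ = 11.3317·4 − (6.5793)² = 2.0403; k = (24.6718·4 − 6.5793·14.5451)/2.0403 = 1.46605, ln C = (11.3317·14.5451 − 6.5793·24.6718)/2.0403 = 1.22490.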